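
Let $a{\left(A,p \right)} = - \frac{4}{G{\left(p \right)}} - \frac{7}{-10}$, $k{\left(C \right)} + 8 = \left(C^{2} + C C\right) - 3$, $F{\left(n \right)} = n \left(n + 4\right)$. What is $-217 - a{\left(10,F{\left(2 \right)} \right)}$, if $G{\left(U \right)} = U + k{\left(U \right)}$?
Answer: $- \frac{629113}{2890} \approx -217.69$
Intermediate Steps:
$F{\left(n \right)} = n \left(4 + n\right)$
$k{\left(C \right)} = -11 + 2 C^{2}$ ($k{\left(C \right)} = -8 - \left(3 - C^{2} - C C\right) = -8 + \left(\left(C^{2} + C^{2}\right) - 3\right) = -8 + \left(2 C^{2} - 3\right) = -8 + \left(-3 + 2 C^{2}\right) = -11 + 2 C^{2}$)
$G{\left(U \right)} = -11 + U + 2 U^{2}$ ($G{\left(U \right)} = U + \left(-11 + 2 U^{2}\right) = -11 + U + 2 U^{2}$)
$a{\left(A,p \right)} = \frac{7}{10} - \frac{4}{-11 + p + 2 p^{2}}$ ($a{\left(A,p \right)} = - \frac{4}{-11 + p + 2 p^{2}} - \frac{7}{-10} = - \frac{4}{-11 + p + 2 p^{2}} - - \frac{7}{10} = - \frac{4}{-11 + p + 2 p^{2}} + \frac{7}{10} = \frac{7}{10} - \frac{4}{-11 + p + 2 p^{2}}$)
$-217 - a{\left(10,F{\left(2 \right)} \right)} = -217 - \frac{-117 + 7 \cdot 2 \left(4 + 2\right) + 14 \left(2 \left(4 + 2\right)\right)^{2}}{10 \left(-11 + 2 \left(4 + 2\right) + 2 \left(2 \left(4 + 2\right)\right)^{2}\right)} = -217 - \frac{-117 + 7 \cdot 2 \cdot 6 + 14 \left(2 \cdot 6\right)^{2}}{10 \left(-11 + 2 \cdot 6 + 2 \left(2 \cdot 6\right)^{2}\right)} = -217 - \frac{-117 + 7 \cdot 12 + 14 \cdot 12^{2}}{10 \left(-11 + 12 + 2 \cdot 12^{2}\right)} = -217 - \frac{-117 + 84 + 14 \cdot 144}{10 \left(-11 + 12 + 2 \cdot 144\right)} = -217 - \frac{-117 + 84 + 2016}{10 \left(-11 + 12 + 288\right)} = -217 - \frac{1}{10} \cdot \frac{1}{289} \cdot 1983 = -217 - \frac{1983}{2890} = - \frac{629113}{2890}$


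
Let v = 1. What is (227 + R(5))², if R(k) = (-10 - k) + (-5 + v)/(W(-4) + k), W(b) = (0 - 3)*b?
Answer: 12960000/289 ≈ 44844.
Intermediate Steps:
W(b) = -3*b
R(k) = -10 - k - 4/(12 + k) (R(k) = (-10 - k) + (-5 + 1)/(-3*(-4) + k) = (-10 - k) - 4/(12 + k) = -10 - k - 4/(12 + k))
(227 + R(5))² = (227 + (-124 - 1*5² - 22*5)/(12 + 5))² = (227 + (-124 - 1*25 - 110)/17)² = (227 + (-124 - 25 - 110)/17)² = (227 + (1/17)*(-259))² = (227 - 259/17)² = (3600/17)² = 12960000/289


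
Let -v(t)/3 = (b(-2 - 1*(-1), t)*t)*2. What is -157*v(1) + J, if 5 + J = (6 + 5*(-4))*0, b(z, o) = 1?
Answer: 937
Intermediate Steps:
v(t) = -6*t (v(t) = -3*1*t*2 = -3*t*2 = -6*t)
J = -5 (J = -5 + (6 + 5*(-4))*0 = -5 + (6 - 20)*0 = -5 - 14*0 = -5 + 0 = -5)
-157*v(1) + J = -(-942) - 5 = -157*(-6) - 5 = 942 - 5 = 937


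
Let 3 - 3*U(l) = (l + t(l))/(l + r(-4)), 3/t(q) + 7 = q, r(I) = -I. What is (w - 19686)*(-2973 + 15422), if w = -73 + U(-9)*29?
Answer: -19667191629/80 ≈ -2.4584e+8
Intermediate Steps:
t(q) = 3/(-7 + q)
U(l) = 1 - (l + 3/(-7 + l))/(3*(4 + l)) (U(l) = 1 - (l + 3/(-7 + l))/(3*(l - 1*(-4))) = 1 - (l + 3/(-7 + l))/(3*(l + 4)) = 1 - (l + 3/(-7 + l))/(3*(4 + l)))
w = -4941/80 (w = -73 + ((-3 + 2*(-7 - 9)*(6 - 9))/(3*(-7 - 9)*(4 - 9)))*29 = -73 + ((⅓)*(-3 + 2*(-16)*(-3))/(-16*(-5)))*29 = -73 + ((⅓)*(-1/16)*(-⅕)*(-3 + 96))*29 = -73 + ((⅓)*(-1/16)*(-⅕)*93)*29 = -73 + (31/80)*29 = -73 + 899/80 = -4941/80 ≈ -61.763)
(w - 19686)*(-2973 + 15422) = (-4941/80 - 19686)*(-2973 + 15422) = -1579821/80*12449 = -19667191629/80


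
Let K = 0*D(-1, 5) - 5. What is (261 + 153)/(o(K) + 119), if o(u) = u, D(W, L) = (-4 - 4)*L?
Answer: 69/19 ≈ 3.6316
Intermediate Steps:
D(W, L) = -8*L
K = -5 (K = 0*(-8*5) - 5 = 0*(-40) - 5 = 0 - 5 = -5)
(261 + 153)/(o(K) + 119) = (261 + 153)/(-5 + 119) = 414/114 = 414*(1/114) = 69/19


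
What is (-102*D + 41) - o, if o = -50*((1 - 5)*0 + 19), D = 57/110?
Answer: 51598/55 ≈ 938.15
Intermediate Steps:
D = 57/110 (D = 57*(1/110) = 57/110 ≈ 0.51818)
o = -950 (o = -50*(-4*0 + 19) = -50*(0 + 19) = -50*19 = -950)
(-102*D + 41) - o = (-102*57/110 + 41) - 1*(-950) = (-2907/55 + 41) + 950 = -652/55 + 950 = 51598/55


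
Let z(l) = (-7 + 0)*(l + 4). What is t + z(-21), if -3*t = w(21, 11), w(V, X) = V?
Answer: 112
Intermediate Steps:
t = -7 (t = -1/3*21 = -7)
z(l) = -28 - 7*l (z(l) = -7*(4 + l) = -28 - 7*l)
t + z(-21) = -7 + (-28 - 7*(-21)) = -7 + (-28 + 147) = -7 + 119 = 112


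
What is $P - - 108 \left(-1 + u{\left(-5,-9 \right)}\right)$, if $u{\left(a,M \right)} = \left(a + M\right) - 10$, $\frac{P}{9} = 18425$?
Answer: $163125$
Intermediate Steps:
$P = 165825$ ($P = 9 \cdot 18425 = 165825$)
$u{\left(a,M \right)} = -10 + M + a$ ($u{\left(a,M \right)} = \left(M + a\right) - 10 = -10 + M + a$)
$P - - 108 \left(-1 + u{\left(-5,-9 \right)}\right) = 165825 - - 108 \left(-1 - 24\right) = 165825 - \left(-108\right) \left(-25\right) = 165825 - 2700 = 163125$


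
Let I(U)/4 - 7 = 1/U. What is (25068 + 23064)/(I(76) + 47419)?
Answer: 50806/50083 ≈ 1.0144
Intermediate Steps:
I(U) = 28 + 4/U
(25068 + 23064)/(I(76) + 47419) = (25068 + 23064)/((28 + 4/76) + 47419) = 48132/((28 + 4*(1/76)) + 47419) = 48132/((28 + 1/19) + 47419) = 48132/(533/19 + 47419) = 48132/(901494/19) = 48132*(19/901494) = 50806/50083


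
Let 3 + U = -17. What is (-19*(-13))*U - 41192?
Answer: -46132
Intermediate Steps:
U = -20 (U = -3 - 17 = -20)
(-19*(-13))*U - 41192 = -19*(-13)*(-20) - 41192 = 247*(-20) - 41192 = -4940 - 41192 = -46132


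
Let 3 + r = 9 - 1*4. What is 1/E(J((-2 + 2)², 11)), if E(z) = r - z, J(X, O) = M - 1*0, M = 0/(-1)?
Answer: ½ ≈ 0.50000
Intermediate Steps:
M = 0 (M = 0*(-1) = 0)
r = 2 (r = -3 + (9 - 1*4) = -3 + (9 - 4) = -3 + 5 = 2)
J(X, O) = 0 (J(X, O) = 0 - 1*0 = 0 + 0 = 0)
E(z) = 2 - z
1/E(J((-2 + 2)², 11)) = 1/(2 - 1*0) = 1/(2 + 0) = 1/2 = ½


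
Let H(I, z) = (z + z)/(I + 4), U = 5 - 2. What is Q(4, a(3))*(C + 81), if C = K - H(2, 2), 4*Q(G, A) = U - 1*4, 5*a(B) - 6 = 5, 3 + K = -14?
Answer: -95/6 ≈ -15.833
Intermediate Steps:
K = -17 (K = -3 - 14 = -17)
a(B) = 11/5 (a(B) = 6/5 + (⅕)*5 = 6/5 + 1 = 11/5)
U = 3
Q(G, A) = -¼ (Q(G, A) = (3 - 1*4)/4 = (3 - 4)/4 = (¼)*(-1) = -¼)
H(I, z) = 2*z/(4 + I) (H(I, z) = (2*z)/(4 + I) = 2*z/(4 + I))
C = -53/3 (C = -17 - 2*2/(4 + 2) = -17 - 2*2/6 = -17 - 1*⅔ = -17 - ⅔ = -53/3 ≈ -17.667)
Q(4, a(3))*(C + 81) = -(-53/3 + 81)/4 = -¼*190/3 = -95/6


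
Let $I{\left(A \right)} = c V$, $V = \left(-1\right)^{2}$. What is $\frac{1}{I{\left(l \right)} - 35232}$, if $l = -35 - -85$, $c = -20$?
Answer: $- \frac{1}{35252} \approx -2.8367 \cdot 10^{-5}$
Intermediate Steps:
$V = 1$
$l = 50$ ($l = -35 + 85 = 50$)
$I{\left(A \right)} = -20$ ($I{\left(A \right)} = \left(-20\right) 1 = -20$)
$\frac{1}{I{\left(l \right)} - 35232} = \frac{1}{-20 - 35232} = \frac{1}{-35252} = - \frac{1}{35252}$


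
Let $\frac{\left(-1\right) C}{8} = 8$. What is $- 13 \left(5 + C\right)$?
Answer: $767$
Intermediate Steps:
$C = -64$ ($C = \left(-8\right) 8 = -64$)
$- 13 \left(5 + C\right) = - 13 \left(5 - 64\right) = \left(-13\right) \left(-59\right) = 767$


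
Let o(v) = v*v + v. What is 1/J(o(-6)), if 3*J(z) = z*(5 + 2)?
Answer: 1/70 ≈ 0.014286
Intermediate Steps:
o(v) = v + v² (o(v) = v² + v = v + v²)
J(z) = 7*z/3 (J(z) = (z*(5 + 2))/3 = (z*7)/3 = (7*z)/3 = 7*z/3)
1/J(o(-6)) = 1/(7*(-6*(1 - 6))/3) = 1/(7*(-6*(-5))/3) = 1/((7/3)*30) = 1/70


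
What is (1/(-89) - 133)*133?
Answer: -1574454/89 ≈ -17691.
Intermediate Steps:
(1/(-89) - 133)*133 = (-1/89 - 133)*133 = -11838/89*133 = -1574454/89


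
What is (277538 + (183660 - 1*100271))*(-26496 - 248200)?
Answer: -99145203192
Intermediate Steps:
(277538 + (183660 - 1*100271))*(-26496 - 248200) = (277538 + (183660 - 100271))*(-274696) = (277538 + 83389)*(-274696) = 360927*(-274696) = -99145203192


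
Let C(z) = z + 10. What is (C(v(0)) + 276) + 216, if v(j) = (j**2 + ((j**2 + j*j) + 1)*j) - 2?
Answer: 500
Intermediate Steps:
v(j) = -2 + j**2 + j*(1 + 2*j**2) (v(j) = (j**2 + ((j**2 + j**2) + 1)*j) - 2 = (j**2 + (2*j**2 + 1)*j) - 2 = (j**2 + (1 + 2*j**2)*j) - 2 = (j**2 + j*(1 + 2*j**2)) - 2 = -2 + j**2 + j*(1 + 2*j**2))
C(z) = 10 + z
(C(v(0)) + 276) + 216 = ((10 + (-2 + 0 + 0**2 + 2*0**3)) + 276) + 216 = ((10 + (-2 + 0 + 0 + 2*0)) + 276) + 216 = ((10 + (-2 + 0 + 0 + 0)) + 276) + 216 = ((10 - 2) + 276) + 216 = (8 + 276) + 216 = 284 + 216 = 500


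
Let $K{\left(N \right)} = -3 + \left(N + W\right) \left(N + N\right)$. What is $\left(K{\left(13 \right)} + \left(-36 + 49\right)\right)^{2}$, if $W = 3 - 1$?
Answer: $160000$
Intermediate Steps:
$W = 2$
$K{\left(N \right)} = -3 + 2 N \left(2 + N\right)$ ($K{\left(N \right)} = -3 + \left(N + 2\right) \left(N + N\right) = -3 + \left(2 + N\right) 2 N = -3 + 2 N \left(2 + N\right)$)
$\left(K{\left(13 \right)} + \left(-36 + 49\right)\right)^{2} = \left(\left(-3 + 2 \cdot 13^{2} + 4 \cdot 13\right) + \left(-36 + 49\right)\right)^{2} = \left(\left(-3 + 2 \cdot 169 + 52\right) + 13\right)^{2} = \left(\left(-3 + 338 + 52\right) + 13\right)^{2} = \left(387 + 13\right)^{2} = 400^{2} = 160000$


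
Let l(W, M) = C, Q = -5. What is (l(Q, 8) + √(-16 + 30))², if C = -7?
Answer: (7 - √14)² ≈ 10.617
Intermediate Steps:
l(W, M) = -7
(l(Q, 8) + √(-16 + 30))² = (-7 + √(-16 + 30))² = (-7 + √14)²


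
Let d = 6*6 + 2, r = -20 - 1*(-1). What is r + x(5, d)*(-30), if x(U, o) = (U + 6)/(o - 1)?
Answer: -1033/37 ≈ -27.919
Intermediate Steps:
r = -19 (r = -20 + 1 = -19)
d = 38 (d = 36 + 2 = 38)
x(U, o) = (6 + U)/(-1 + o)
r + x(5, d)*(-30) = -19 + ((6 + 5)/(-1 + 38))*(-30) = -19 + (11/37)*(-30) = -19 - 330/37 = -1033/37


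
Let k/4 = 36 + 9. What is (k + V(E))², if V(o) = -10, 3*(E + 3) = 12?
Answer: 28900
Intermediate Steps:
E = 1 (E = -3 + (⅓)*12 = -3 + 4 = 1)
k = 180 (k = 4*(36 + 9) = 4*45 = 180)
(k + V(E))² = (180 - 10)² = 170² = 28900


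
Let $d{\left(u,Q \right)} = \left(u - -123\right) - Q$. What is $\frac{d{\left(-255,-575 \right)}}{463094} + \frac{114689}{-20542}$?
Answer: $- \frac{13275671915}{2378219237} \approx -5.5822$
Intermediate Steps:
$d{\left(u,Q \right)} = 123 + u - Q$ ($d{\left(u,Q \right)} = \left(u + 123\right) - Q = \left(123 + u\right) - Q = 123 + u - Q$)
$\frac{d{\left(-255,-575 \right)}}{463094} + \frac{114689}{-20542} = \frac{123 - 255 - -575}{463094} + \frac{114689}{-20542} = \left(123 - 255 + 575\right) \frac{1}{463094} + 114689 \left(- \frac{1}{20542}\right) = 443 \cdot \frac{1}{463094} - \frac{114689}{20542} = \frac{443}{463094} - \frac{114689}{20542} = - \frac{13275671915}{2378219237}$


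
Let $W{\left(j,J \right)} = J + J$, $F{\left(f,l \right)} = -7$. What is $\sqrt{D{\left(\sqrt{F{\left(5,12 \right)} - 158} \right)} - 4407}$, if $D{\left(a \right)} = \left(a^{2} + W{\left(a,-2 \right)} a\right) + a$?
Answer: $\sqrt{-4572 - 3 i \sqrt{165}} \approx 0.285 - 67.617 i$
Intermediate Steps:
$W{\left(j,J \right)} = 2 J$
$D{\left(a \right)} = a^{2} - 3 a$ ($D{\left(a \right)} = \left(a^{2} + 2 \left(-2\right) a\right) + a = \left(a^{2} - 4 a\right) + a = a^{2} - 3 a$)
$\sqrt{D{\left(\sqrt{F{\left(5,12 \right)} - 158} \right)} - 4407} = \sqrt{\sqrt{-7 - 158} \left(-3 + \sqrt{-7 - 158}\right) - 4407} = \sqrt{\sqrt{-165} \left(-3 + \sqrt{-165}\right) - 4407} = \sqrt{i \sqrt{165} \left(-3 + i \sqrt{165}\right) - 4407} = \sqrt{-4407 + i \sqrt{165} \left(-3 + i \sqrt{165}\right)}$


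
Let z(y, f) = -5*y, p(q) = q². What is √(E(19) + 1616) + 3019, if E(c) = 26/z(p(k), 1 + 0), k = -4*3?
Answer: 3019 + √5817470/60 ≈ 3059.2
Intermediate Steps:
k = -12
E(c) = -13/360 (E(c) = 26/((-5*(-12)²)) = 26/((-5*144)) = 26/(-720) = 26*(-1/720) = -13/360)
√(E(19) + 1616) + 3019 = √(-13/360 + 1616) + 3019 = √(581747/360) + 3019 = √5817470/60 + 3019 = 3019 + √5817470/60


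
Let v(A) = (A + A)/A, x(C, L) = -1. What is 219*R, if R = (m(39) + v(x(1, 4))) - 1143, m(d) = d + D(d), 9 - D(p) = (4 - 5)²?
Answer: -239586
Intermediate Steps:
D(p) = 8 (D(p) = 9 - (4 - 5)² = 9 - 1*(-1)² = 9 - 1*1 = 9 - 1 = 8)
m(d) = 8 + d (m(d) = d + 8 = 8 + d)
v(A) = 2 (v(A) = (2*A)/A = 2)
R = -1094 (R = ((8 + 39) + 2) - 1143 = (47 + 2) - 1143 = 49 - 1143 = -1094)
219*R = 219*(-1094) = -239586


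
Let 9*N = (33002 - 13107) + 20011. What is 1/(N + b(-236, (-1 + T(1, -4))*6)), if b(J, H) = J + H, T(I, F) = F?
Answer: 1/4168 ≈ 0.00023992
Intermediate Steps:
b(J, H) = H + J
N = 4434 (N = ((33002 - 13107) + 20011)/9 = (19895 + 20011)/9 = (1/9)*39906 = 4434)
1/(N + b(-236, (-1 + T(1, -4))*6)) = 1/(4434 + ((-1 - 4)*6 - 236)) = 1/(4434 + (-5*6 - 236)) = 1/(4434 + (-30 - 236)) = 1/(4434 - 266) = 1/4168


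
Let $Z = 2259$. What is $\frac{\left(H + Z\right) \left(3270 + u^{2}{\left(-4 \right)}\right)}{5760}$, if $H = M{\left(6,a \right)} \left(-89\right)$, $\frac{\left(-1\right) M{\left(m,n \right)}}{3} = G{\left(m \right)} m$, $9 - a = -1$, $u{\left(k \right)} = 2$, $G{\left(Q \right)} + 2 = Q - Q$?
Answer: $- \frac{34377}{64} \approx -537.14$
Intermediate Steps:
$G{\left(Q \right)} = -2$ ($G{\left(Q \right)} = -2 + \left(Q - Q\right) = -2 + 0 = -2$)
$a = 10$ ($a = 9 - -1 = 9 + 1 = 10$)
$M{\left(m,n \right)} = 6 m$ ($M{\left(m,n \right)} = - 3 \left(- 2 m\right) = 6 m$)
$H = -3204$ ($H = 6 \cdot 6 \left(-89\right) = 36 \left(-89\right) = -3204$)
$\frac{\left(H + Z\right) \left(3270 + u^{2}{\left(-4 \right)}\right)}{5760} = \frac{\left(-3204 + 2259\right) \left(3270 + 2^{2}\right)}{5760} = - 945 \left(3270 + 4\right) \frac{1}{5760} = \left(-945\right) 3274 \cdot \frac{1}{5760} = \left(-3093930\right) \frac{1}{5760} = - \frac{34377}{64}$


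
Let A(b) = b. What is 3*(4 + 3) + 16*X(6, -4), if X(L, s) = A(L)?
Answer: 117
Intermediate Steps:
X(L, s) = L
3*(4 + 3) + 16*X(6, -4) = 3*(4 + 3) + 16*6 = 3*7 + 96 = 21 + 96 = 117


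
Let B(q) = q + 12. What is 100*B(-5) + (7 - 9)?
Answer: 698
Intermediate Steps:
B(q) = 12 + q
100*B(-5) + (7 - 9) = 100*(12 - 5) + (7 - 9) = 100*7 - 2 = 700 - 2 = 698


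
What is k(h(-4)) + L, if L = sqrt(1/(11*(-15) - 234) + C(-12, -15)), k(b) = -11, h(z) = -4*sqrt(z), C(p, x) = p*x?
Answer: -11 + sqrt(28655781)/399 ≈ 2.4163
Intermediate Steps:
L = sqrt(28655781)/399 (L = sqrt(1/(11*(-15) - 234) - 12*(-15)) = sqrt(1/(-165 - 234) + 180) = sqrt(1/(-399) + 180) = sqrt(-1/399 + 180) = sqrt(71819/399) = sqrt(28655781)/399 ≈ 13.416)
k(h(-4)) + L = -11 + sqrt(28655781)/399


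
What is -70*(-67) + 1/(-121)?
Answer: 567489/121 ≈ 4690.0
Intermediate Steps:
-70*(-67) + 1/(-121) = 4690 - 1/121 = 567489/121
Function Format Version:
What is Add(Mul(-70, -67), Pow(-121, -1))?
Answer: Rational(567489, 121) ≈ 4690.0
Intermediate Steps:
Add(Mul(-70, -67), Pow(-121, -1)) = Add(4690, Rational(-1, 121)) = Rational(567489, 121)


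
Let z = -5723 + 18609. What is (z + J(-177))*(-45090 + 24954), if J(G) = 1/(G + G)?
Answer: -15308873908/59 ≈ -2.5947e+8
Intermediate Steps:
J(G) = 1/(2*G)
z = 12886
(z + J(-177))*(-45090 + 24954) = (12886 + (½)/(-177))*(-45090 + 24954) = (12886 + (½)*(-1/177))*(-20136) = (12886 - 1/354)*(-20136) = (4561643/354)*(-20136) = -15308873908/59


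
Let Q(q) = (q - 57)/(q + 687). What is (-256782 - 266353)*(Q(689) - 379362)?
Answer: 34134655529975/172 ≈ 1.9846e+11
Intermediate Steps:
Q(q) = (-57 + q)/(687 + q)
(-256782 - 266353)*(Q(689) - 379362) = (-256782 - 266353)*((-57 + 689)/(687 + 689) - 379362) = -523135*(632/1376 - 379362) = -523135*((1/1376)*632 - 379362) = -523135*(79/172 - 379362) = -523135*(-65250185/172) = 34134655529975/172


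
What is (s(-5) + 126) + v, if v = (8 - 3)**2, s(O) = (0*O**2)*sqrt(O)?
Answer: 151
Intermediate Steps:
s(O) = 0 (s(O) = 0*sqrt(O) = 0)
v = 25 (v = 5**2 = 25)
(s(-5) + 126) + v = (0 + 126) + 25 = 126 + 25 = 151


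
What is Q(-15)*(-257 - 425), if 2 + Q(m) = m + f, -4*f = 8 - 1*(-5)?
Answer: 27621/2 ≈ 13811.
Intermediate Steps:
f = -13/4 (f = -(8 - 1*(-5))/4 = -(8 + 5)/4 = -¼*13 = -13/4 ≈ -3.2500)
Q(m) = -21/4 + m (Q(m) = -2 + (m - 13/4) = -2 + (-13/4 + m) = -21/4 + m)
Q(-15)*(-257 - 425) = (-21/4 - 15)*(-257 - 425) = -81/4*(-682) = 27621/2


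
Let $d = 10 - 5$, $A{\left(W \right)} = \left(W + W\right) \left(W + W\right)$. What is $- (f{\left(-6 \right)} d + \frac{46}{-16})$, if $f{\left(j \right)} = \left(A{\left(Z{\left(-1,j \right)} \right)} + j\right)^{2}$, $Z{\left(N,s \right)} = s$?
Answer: $- \frac{761737}{8} \approx -95217.0$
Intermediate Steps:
$A{\left(W \right)} = 4 W^{2}$ ($A{\left(W \right)} = 2 W 2 W = 4 W^{2}$)
$d = 5$ ($d = 10 - 5 = 5$)
$f{\left(j \right)} = \left(j + 4 j^{2}\right)^{2}$ ($f{\left(j \right)} = \left(4 j^{2} + j\right)^{2} = \left(j + 4 j^{2}\right)^{2}$)
$- (f{\left(-6 \right)} d + \frac{46}{-16}) = - (\left(-6\right)^{2} \left(1 + 4 \left(-6\right)\right)^{2} \cdot 5 + \frac{46}{-16}) = - (36 \left(1 - 24\right)^{2} \cdot 5 + 46 \left(- \frac{1}{16}\right)) = - (36 \left(-23\right)^{2} \cdot 5 - \frac{23}{8}) = - (36 \cdot 529 \cdot 5 - \frac{23}{8}) = - (19044 \cdot 5 - \frac{23}{8}) = - (95220 - \frac{23}{8}) = \left(-1\right) \frac{761737}{8} = - \frac{761737}{8}$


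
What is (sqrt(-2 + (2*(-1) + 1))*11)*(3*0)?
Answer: 0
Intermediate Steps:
(sqrt(-2 + (2*(-1) + 1))*11)*(3*0) = (sqrt(-2 + (-2 + 1))*11)*0 = (sqrt(-2 - 1)*11)*0 = (sqrt(-3)*11)*0 = ((I*sqrt(3))*11)*0 = (11*I*sqrt(3))*0 = 0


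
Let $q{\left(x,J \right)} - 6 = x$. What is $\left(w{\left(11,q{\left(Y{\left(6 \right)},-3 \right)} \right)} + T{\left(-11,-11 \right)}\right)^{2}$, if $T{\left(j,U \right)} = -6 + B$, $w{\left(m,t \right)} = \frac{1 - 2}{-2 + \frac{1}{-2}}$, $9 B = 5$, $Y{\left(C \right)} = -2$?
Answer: $\frac{51529}{2025} \approx 25.446$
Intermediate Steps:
$B = \frac{5}{9}$ ($B = \frac{1}{9} \cdot 5 = \frac{5}{9} \approx 0.55556$)
$q{\left(x,J \right)} = 6 + x$
$w{\left(m,t \right)} = \frac{2}{5}$ ($w{\left(m,t \right)} = - \frac{1}{-2 - \frac{1}{2}} = - \frac{1}{- \frac{5}{2}} = \left(-1\right) \left(- \frac{2}{5}\right) = \frac{2}{5}$)
$T{\left(j,U \right)} = - \frac{49}{9}$ ($T{\left(j,U \right)} = -6 + \frac{5}{9} = - \frac{49}{9}$)
$\left(w{\left(11,q{\left(Y{\left(6 \right)},-3 \right)} \right)} + T{\left(-11,-11 \right)}\right)^{2} = \left(\frac{2}{5} - \frac{49}{9}\right)^{2} = \left(- \frac{227}{45}\right)^{2} = \frac{51529}{2025}$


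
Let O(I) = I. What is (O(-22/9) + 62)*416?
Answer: 222976/9 ≈ 24775.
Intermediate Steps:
(O(-22/9) + 62)*416 = (-22/9 + 62)*416 = (536/9)*416 = 222976/9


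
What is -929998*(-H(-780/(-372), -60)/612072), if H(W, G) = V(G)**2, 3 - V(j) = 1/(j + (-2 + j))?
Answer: 62630250311/4555039824 ≈ 13.750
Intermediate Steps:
V(j) = 3 - 1/(-2 + 2*j) (V(j) = 3 - 1/(j + (-2 + j)) = 3 - 1/(-2 + 2*j))
H(W, G) = (-7 + 6*G)**2/(4*(-1 + G)**2) (H(W, G) = ((-7 + 6*G)/(2*(-1 + G)))**2 = (-7 + 6*G)**2/(4*(-1 + G)**2))
-929998*(-H(-780/(-372), -60)/612072) = -929998*(-(-7 + 6*(-60))**2/(2448288*(-1 - 60)**2)) = -929998*(-(-7 - 360)**2/9110079648) = -929998/((-612072/((1/4)*(1/3721)*(-367)**2))) = -929998/((-612072/((1/4)*(1/3721)*134689))) = -929998/((-612072/134689/14884)) = -929998/((-612072*14884/134689)) = -929998/(-9110079648/134689) = -929998*(-134689/9110079648) = 62630250311/4555039824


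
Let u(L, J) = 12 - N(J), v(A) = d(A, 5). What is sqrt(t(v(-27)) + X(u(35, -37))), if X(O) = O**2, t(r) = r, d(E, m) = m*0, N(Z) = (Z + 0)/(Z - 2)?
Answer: 431/39 ≈ 11.051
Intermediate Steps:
N(Z) = Z/(-2 + Z)
d(E, m) = 0
v(A) = 0
u(L, J) = 12 - J/(-2 + J)
sqrt(t(v(-27)) + X(u(35, -37))) = sqrt(0 + ((-24 + 11*(-37))/(-2 - 37))**2) = sqrt(0 + ((-24 - 407)/(-39))**2) = sqrt(0 + (-1/39*(-431))**2) = sqrt(0 + (431/39)**2) = sqrt(0 + 185761/1521) = sqrt(185761/1521) = 431/39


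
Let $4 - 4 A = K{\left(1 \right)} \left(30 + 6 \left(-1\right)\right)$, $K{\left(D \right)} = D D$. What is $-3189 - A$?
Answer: $-3184$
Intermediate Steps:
$K{\left(D \right)} = D^{2}$
$A = -5$ ($A = 1 - \frac{1^{2} \left(30 + 6 \left(-1\right)\right)}{4} = 1 - \frac{1 \left(30 - 6\right)}{4} = 1 - \frac{1 \cdot 24}{4} = 1 - 6 = -5$)
$-3189 - A = -3189 - -5 = -3189 + 5 = -3184$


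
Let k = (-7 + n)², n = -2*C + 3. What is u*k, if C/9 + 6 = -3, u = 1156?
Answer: 28858384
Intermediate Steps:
C = -81 (C = -54 + 9*(-3) = -54 - 27 = -81)
n = 165 (n = -2*(-81) + 3 = 162 + 3 = 165)
k = 24964 (k = (-7 + 165)² = 158² = 24964)
u*k = 1156*24964 = 28858384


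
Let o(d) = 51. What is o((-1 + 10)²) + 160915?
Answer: 160966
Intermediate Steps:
o((-1 + 10)²) + 160915 = 51 + 160915 = 160966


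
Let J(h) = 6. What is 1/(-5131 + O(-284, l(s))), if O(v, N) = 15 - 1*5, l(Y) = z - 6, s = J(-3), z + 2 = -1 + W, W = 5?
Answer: -1/5121 ≈ -0.00019527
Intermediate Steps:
z = 2 (z = -2 + (-1 + 5) = -2 + 4 = 2)
s = 6
l(Y) = -4 (l(Y) = 2 - 6 = -4)
O(v, N) = 10 (O(v, N) = 15 - 5 = 10)
1/(-5131 + O(-284, l(s))) = 1/(-5131 + 10) = 1/(-5121) = -1/5121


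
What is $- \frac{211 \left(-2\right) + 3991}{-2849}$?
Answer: $\frac{3569}{2849} \approx 1.2527$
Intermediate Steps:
$- \frac{211 \left(-2\right) + 3991}{-2849} = - \frac{\left(-422 + 3991\right) \left(-1\right)}{2849} = - \frac{3569 \left(-1\right)}{2849} = \left(-1\right) \left(- \frac{3569}{2849}\right) = \frac{3569}{2849}$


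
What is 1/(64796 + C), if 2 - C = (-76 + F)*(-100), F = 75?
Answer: 1/64698 ≈ 1.5456e-5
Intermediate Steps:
C = -98 (C = 2 - (-76 + 75)*(-100) = 2 - (-1)*(-100) = 2 - 1*100 = 2 - 100 = -98)
1/(64796 + C) = 1/(64796 - 98) = 1/64698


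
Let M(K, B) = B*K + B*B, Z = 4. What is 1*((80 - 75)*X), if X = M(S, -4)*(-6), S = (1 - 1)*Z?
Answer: -480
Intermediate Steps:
S = 0 (S = (1 - 1)*4 = 0*4 = 0)
M(K, B) = B² + B*K (M(K, B) = B*K + B² = B² + B*K)
X = -96 (X = -4*(-4 + 0)*(-6) = -4*(-4)*(-6) = 16*(-6) = -96)
1*((80 - 75)*X) = 1*((80 - 75)*(-96)) = 1*(5*(-96)) = 1*(-480) = -480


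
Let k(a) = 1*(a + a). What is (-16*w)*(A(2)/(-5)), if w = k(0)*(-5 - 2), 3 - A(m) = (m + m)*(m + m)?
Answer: 0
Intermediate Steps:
A(m) = 3 - 4*m² (A(m) = 3 - (m + m)*(m + m) = 3 - 2*m*2*m = 3 - 4*m²)
k(a) = 2*a (k(a) = 1*(2*a) = 2*a)
w = 0 (w = (2*0)*(-5 - 2) = 0*(-7) = 0)
(-16*w)*(A(2)/(-5)) = (-16*0)*((3 - 4*2²)/(-5)) = 0*((3 - 4*4)*(-⅕)) = 0*((3 - 16)*(-⅕)) = 0*(-13*(-⅕)) = 0*(13/5) = 0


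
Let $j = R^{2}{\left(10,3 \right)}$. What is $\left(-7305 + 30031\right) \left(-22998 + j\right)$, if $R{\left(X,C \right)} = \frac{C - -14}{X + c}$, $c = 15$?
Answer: $- \frac{326651274686}{625} \approx -5.2264 \cdot 10^{8}$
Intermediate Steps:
$R{\left(X,C \right)} = \frac{14 + C}{15 + X}$ ($R{\left(X,C \right)} = \frac{C - -14}{X + 15} = \frac{C + 14}{15 + X} = \frac{14 + C}{15 + X}$)
$j = \frac{289}{625}$ ($j = \left(\frac{14 + 3}{15 + 10}\right)^{2} = \left(\frac{1}{25} \cdot 17\right)^{2} = \left(\frac{17}{25}\right)^{2} = \frac{289}{625} \approx 0.4624$)
$\left(-7305 + 30031\right) \left(-22998 + j\right) = \left(-7305 + 30031\right) \left(-22998 + \frac{289}{625}\right) = 22726 \left(- \frac{14373461}{625}\right) = - \frac{326651274686}{625}$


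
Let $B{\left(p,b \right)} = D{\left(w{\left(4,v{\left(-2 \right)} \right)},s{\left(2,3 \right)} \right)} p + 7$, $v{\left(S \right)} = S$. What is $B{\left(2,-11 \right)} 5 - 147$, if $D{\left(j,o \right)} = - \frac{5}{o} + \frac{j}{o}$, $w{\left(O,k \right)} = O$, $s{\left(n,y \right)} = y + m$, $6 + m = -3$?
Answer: $- \frac{331}{3} \approx -110.33$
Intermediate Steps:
$m = -9$ ($m = -6 - 3 = -9$)
$s{\left(n,y \right)} = -9 + y$ ($s{\left(n,y \right)} = y - 9 = -9 + y$)
$B{\left(p,b \right)} = 7 + \frac{p}{6}$ ($B{\left(p,b \right)} = \frac{-5 + 4}{-9 + 3} p + 7 = \frac{1}{-6} \left(-1\right) p + 7 = \left(- \frac{1}{6}\right) \left(-1\right) p + 7 = \frac{p}{6} + 7 = 7 + \frac{p}{6}$)
$B{\left(2,-11 \right)} 5 - 147 = \left(7 + \frac{1}{6} \cdot 2\right) 5 - 147 = \left(7 + \frac{1}{3}\right) 5 - 147 = \frac{22}{3} \cdot 5 - 147 = \frac{110}{3} - 147 = - \frac{331}{3}$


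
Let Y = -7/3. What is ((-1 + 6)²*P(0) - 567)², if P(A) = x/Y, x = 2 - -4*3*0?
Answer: 16966161/49 ≈ 3.4625e+5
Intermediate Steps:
x = 2 (x = 2 - (-12*0) = 2 - 0 = 2 - 1*0 = 2 + 0 = 2)
Y = -7/3 (Y = -7*⅓ = -7/3 ≈ -2.3333)
P(A) = -6/7 (P(A) = 2/(-7/3) = 2*(-3/7) = -6/7)
((-1 + 6)²*P(0) - 567)² = ((-1 + 6)²*(-6/7) - 567)² = (5²*(-6/7) - 567)² = (25*(-6/7) - 567)² = (-150/7 - 567)² = (-4119/7)² = 16966161/49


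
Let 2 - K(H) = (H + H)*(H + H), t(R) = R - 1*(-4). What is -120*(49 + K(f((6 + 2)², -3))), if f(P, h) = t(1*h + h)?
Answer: -4200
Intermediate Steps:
t(R) = 4 + R (t(R) = R + 4 = 4 + R)
f(P, h) = 4 + 2*h (f(P, h) = 4 + (1*h + h) = 4 + (h + h) = 4 + 2*h)
K(H) = 2 - 4*H² (K(H) = 2 - (H + H)*(H + H) = 2 - 2*H*2*H = 2 - 4*H²)
-120*(49 + K(f((6 + 2)², -3))) = -120*(49 + (2 - 4*(4 + 2*(-3))²)) = -120*(49 + (2 - 4*(4 - 6)²)) = -120*(49 + (2 - 4*(-2)²)) = -120*(49 + (2 - 4*4)) = -120*(49 + (2 - 16)) = -120*(49 - 14) = -120*35 = -4200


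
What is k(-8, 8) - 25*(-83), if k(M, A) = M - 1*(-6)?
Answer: 2073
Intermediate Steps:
k(M, A) = 6 + M (k(M, A) = M + 6 = 6 + M)
k(-8, 8) - 25*(-83) = (6 - 8) - 25*(-83) = -2 + 2075 = 2073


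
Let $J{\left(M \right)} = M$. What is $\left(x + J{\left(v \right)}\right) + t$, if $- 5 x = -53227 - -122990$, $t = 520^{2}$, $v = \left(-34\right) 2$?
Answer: $\frac{1281897}{5} \approx 2.5638 \cdot 10^{5}$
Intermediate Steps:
$v = -68$
$t = 270400$
$x = - \frac{69763}{5}$ ($x = - \frac{-53227 - -122990}{5} = - \frac{-53227 + 122990}{5} = \left(- \frac{1}{5}\right) 69763 = - \frac{69763}{5} \approx -13953.0$)
$\left(x + J{\left(v \right)}\right) + t = \left(- \frac{69763}{5} - 68\right) + 270400 = - \frac{70103}{5} + 270400 = \frac{1281897}{5}$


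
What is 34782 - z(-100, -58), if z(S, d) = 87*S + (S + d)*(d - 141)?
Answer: 12040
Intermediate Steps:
z(S, d) = 87*S + (-141 + d)*(S + d) (z(S, d) = 87*S + (S + d)*(-141 + d) = 87*S + (-141 + d)*(S + d))
34782 - z(-100, -58) = 34782 - ((-58)**2 - 141*(-58) - 54*(-100) - 100*(-58)) = 34782 - (3364 + 8178 + 5400 + 5800) = 34782 - 1*22742 = 34782 - 22742 = 12040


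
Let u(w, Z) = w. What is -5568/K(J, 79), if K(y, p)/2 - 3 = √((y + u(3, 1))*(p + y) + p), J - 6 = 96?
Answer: 8352/19075 - 5568*√4771/19075 ≈ -19.724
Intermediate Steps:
J = 102 (J = 6 + 96 = 102)
K(y, p) = 6 + 2*√(p + (3 + y)*(p + y)) (K(y, p) = 6 + 2*√((y + 3)*(p + y) + p) = 6 + 2*√((3 + y)*(p + y) + p) = 6 + 2*√(p + (3 + y)*(p + y)))
-5568/K(J, 79) = -5568/(6 + 2*√(102² + 3*102 + 4*79 + 79*102)) = -5568/(6 + 2*√(10404 + 306 + 316 + 8058)) = -5568/(6 + 2*√19084) = -5568/(6 + 2*(2*√4771)) = -5568/(6 + 4*√4771)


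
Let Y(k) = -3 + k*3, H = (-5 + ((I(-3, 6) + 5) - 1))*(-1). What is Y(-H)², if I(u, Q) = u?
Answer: 225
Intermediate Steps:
H = 4 (H = (-5 + ((-3 + 5) - 1))*(-1) = (-5 + (2 - 1))*(-1) = (-5 + 1)*(-1) = -4*(-1) = 4)
Y(k) = -3 + 3*k
Y(-H)² = (-3 + 3*(-1*4))² = (-3 + 3*(-4))² = (-3 - 12)² = (-15)² = 225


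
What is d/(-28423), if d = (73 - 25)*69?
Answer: -3312/28423 ≈ -0.11653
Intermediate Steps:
d = 3312 (d = 48*69 = 3312)
d/(-28423) = 3312/(-28423) = 3312*(-1/28423) = -3312/28423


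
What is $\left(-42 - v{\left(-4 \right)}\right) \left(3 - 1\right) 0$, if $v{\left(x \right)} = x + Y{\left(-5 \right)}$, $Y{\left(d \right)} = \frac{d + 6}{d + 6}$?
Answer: $0$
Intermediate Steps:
$Y{\left(d \right)} = 1$ ($Y{\left(d \right)} = \frac{6 + d}{6 + d} = 1$)
$v{\left(x \right)} = 1 + x$ ($v{\left(x \right)} = x + 1 = 1 + x$)
$\left(-42 - v{\left(-4 \right)}\right) \left(3 - 1\right) 0 = \left(-42 - \left(1 - 4\right)\right) \left(3 - 1\right) 0 = \left(-42 - -3\right) 2 \cdot 0 = \left(-42 + 3\right) 0 = \left(-39\right) 0 = 0$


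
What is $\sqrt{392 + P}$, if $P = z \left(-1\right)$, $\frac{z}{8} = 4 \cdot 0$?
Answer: $14 \sqrt{2} \approx 19.799$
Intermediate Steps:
$z = 0$ ($z = 8 \cdot 4 \cdot 0 = 8 \cdot 0 = 0$)
$P = 0$ ($P = 0 \left(-1\right) = 0$)
$\sqrt{392 + P} = \sqrt{392 + 0} = \sqrt{392} = 14 \sqrt{2}$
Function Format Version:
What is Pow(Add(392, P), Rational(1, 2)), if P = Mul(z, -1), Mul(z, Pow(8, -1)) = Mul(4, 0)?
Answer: Mul(14, Pow(2, Rational(1, 2))) ≈ 19.799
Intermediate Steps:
z = 0 (z = Mul(8, Mul(4, 0)) = Mul(8, 0) = 0)
P = 0 (P = Mul(0, -1) = 0)
Pow(Add(392, P), Rational(1, 2)) = Pow(Add(392, 0), Rational(1, 2)) = Pow(392, Rational(1, 2)) = Mul(14, Pow(2, Rational(1, 2)))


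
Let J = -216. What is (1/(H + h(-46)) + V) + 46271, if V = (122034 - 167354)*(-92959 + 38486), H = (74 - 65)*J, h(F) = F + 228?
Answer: 4349959755821/1762 ≈ 2.4688e+9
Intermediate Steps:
h(F) = 228 + F
H = -1944 (H = (74 - 65)*(-216) = 9*(-216) = -1944)
V = 2468716360 (V = -45320*(-54473) = 2468716360)
(1/(H + h(-46)) + V) + 46271 = (1/(-1944 + (228 - 46)) + 2468716360) + 46271 = (1/(-1944 + 182) + 2468716360) + 46271 = (1/(-1762) + 2468716360) + 46271 = (-1/1762 + 2468716360) + 46271 = 4349878226319/1762 + 46271 = 4349959755821/1762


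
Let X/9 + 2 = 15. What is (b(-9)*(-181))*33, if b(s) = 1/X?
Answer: -1991/39 ≈ -51.051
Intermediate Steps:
X = 117 (X = -18 + 9*15 = -18 + 135 = 117)
b(s) = 1/117
(b(-9)*(-181))*33 = ((1/117)*(-181))*33 = -181/117*33 = -1991/39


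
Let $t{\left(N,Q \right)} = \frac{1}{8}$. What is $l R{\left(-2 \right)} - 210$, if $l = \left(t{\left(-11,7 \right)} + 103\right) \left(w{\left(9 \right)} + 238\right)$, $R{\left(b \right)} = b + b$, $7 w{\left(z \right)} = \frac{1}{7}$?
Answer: $- \frac{9642555}{98} \approx -98393.0$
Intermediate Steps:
$w{\left(z \right)} = \frac{1}{49}$ ($w{\left(z \right)} = \frac{1}{7 \cdot 7} = \frac{1}{7} \cdot \frac{1}{7} = \frac{1}{49}$)
$t{\left(N,Q \right)} = \frac{1}{8}$
$R{\left(b \right)} = 2 b$
$l = \frac{9621975}{392}$ ($l = \left(\frac{1}{8} + 103\right) \left(\frac{1}{49} + 238\right) = \frac{825}{8} \cdot \frac{11663}{49} = \frac{9621975}{392} \approx 24546.0$)
$l R{\left(-2 \right)} - 210 = \frac{9621975 \cdot 2 \left(-2\right)}{392} - 210 = \frac{9621975}{392} \left(-4\right) - 210 = - \frac{9621975}{98} - 210 = - \frac{9642555}{98}$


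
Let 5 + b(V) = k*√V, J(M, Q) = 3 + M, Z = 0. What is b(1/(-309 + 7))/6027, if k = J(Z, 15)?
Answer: -5/6027 + I*√302/606718 ≈ -0.0008296 + 2.8643e-5*I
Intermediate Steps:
k = 3 (k = 3 + 0 = 3)
b(V) = -5 + 3*√V
b(1/(-309 + 7))/6027 = (-5 + 3*√(1/(-309 + 7)))/6027 = (-5 + 3*√(1/(-302)))*(1/6027) = (-5 + 3*√(-1/302))*(1/6027) = (-5 + 3*(I*√302/302))*(1/6027) = (-5 + 3*I*√302/302)*(1/6027) = -5/6027 + I*√302/606718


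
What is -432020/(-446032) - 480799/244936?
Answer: -6789655553/6828080872 ≈ -0.99437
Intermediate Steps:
-432020/(-446032) - 480799/244936 = -432020*(-1/446032) - 480799*1/244936 = 108005/111508 - 480799/244936 = -6789655553/6828080872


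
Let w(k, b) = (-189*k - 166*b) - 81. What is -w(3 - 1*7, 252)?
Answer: 41157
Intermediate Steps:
w(k, b) = -81 - 189*k - 166*b
-w(3 - 1*7, 252) = -(-81 - 189*(3 - 1*7) - 166*252) = -(-81 - 189*(3 - 7) - 41832) = -(-81 - 189*(-4) - 41832) = -(-81 + 756 - 41832) = -1*(-41157) = 41157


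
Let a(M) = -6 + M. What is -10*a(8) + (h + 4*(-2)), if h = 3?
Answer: -25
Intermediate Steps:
-10*a(8) + (h + 4*(-2)) = -10*(-6 + 8) + (3 + 4*(-2)) = -10*2 + (3 - 8) = -20 - 5 = -25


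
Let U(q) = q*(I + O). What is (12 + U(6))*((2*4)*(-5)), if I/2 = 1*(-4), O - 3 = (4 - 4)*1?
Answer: 720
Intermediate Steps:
O = 3 (O = 3 + (4 - 4)*1 = 3 + 0*1 = 3 + 0 = 3)
I = -8 (I = 2*(1*(-4)) = 2*(-4) = -8)
U(q) = -5*q (U(q) = q*(-8 + 3) = q*(-5) = -5*q)
(12 + U(6))*((2*4)*(-5)) = (12 - 5*6)*((2*4)*(-5)) = (12 - 30)*(8*(-5)) = -18*(-40) = 720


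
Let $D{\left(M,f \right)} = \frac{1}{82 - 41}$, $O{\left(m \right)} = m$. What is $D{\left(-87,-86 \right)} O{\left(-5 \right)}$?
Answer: $- \frac{5}{41} \approx -0.12195$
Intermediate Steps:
$D{\left(M,f \right)} = \frac{1}{41}$
$D{\left(-87,-86 \right)} O{\left(-5 \right)} = \frac{1}{41} \left(-5\right) = - \frac{5}{41}$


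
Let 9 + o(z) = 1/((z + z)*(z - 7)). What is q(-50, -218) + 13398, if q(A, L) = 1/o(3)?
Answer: 2907342/217 ≈ 13398.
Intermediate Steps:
o(z) = -9 + 1/(2*z*(-7 + z)) (o(z) = -9 + 1/((z + z)*(z - 7)) = -9 + 1/((2*z)*(-7 + z)) = -9 + 1/(2*z*(-7 + z)))
q(A, L) = -24/217 (q(A, L) = 1/((½)*(1 - 18*3² + 126*3)/(3*(-7 + 3))) = 1/((½)*(⅓)*(1 - 18*9 + 378)/(-4)) = 1/((½)*(⅓)*(-¼)*(1 - 162 + 378)) = 1/((½)*(⅓)*(-¼)*217) = 1/(-217/24) = -24/217)
q(-50, -218) + 13398 = -24/217 + 13398 = 2907342/217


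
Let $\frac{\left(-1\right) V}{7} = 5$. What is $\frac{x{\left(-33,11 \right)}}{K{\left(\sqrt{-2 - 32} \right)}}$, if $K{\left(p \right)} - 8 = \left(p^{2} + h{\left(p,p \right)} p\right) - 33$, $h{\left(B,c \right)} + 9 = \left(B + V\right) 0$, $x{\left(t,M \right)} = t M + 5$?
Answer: $\frac{21122}{6235} - \frac{3222 i \sqrt{34}}{6235} \approx 3.3876 - 3.0132 i$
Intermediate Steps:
$x{\left(t,M \right)} = 5 + M t$ ($x{\left(t,M \right)} = M t + 5 = 5 + M t$)
$V = -35$ ($V = \left(-7\right) 5 = -35$)
$h{\left(B,c \right)} = -9$ ($h{\left(B,c \right)} = -9 + \left(B - 35\right) 0 = -9 + \left(-35 + B\right) 0 = -9 + 0 = -9$)
$K{\left(p \right)} = -25 + p^{2} - 9 p$ ($K{\left(p \right)} = 8 - \left(33 - p^{2} + 9 p\right) = -25 + p^{2} - 9 p$)
$\frac{x{\left(-33,11 \right)}}{K{\left(\sqrt{-2 - 32} \right)}} = \frac{5 + 11 \left(-33\right)}{-25 + \left(\sqrt{-2 - 32}\right)^{2} - 9 \sqrt{-2 - 32}} = \frac{5 - 363}{-25 + \left(\sqrt{-34}\right)^{2} - 9 \sqrt{-34}} = - \frac{358}{-25 + \left(i \sqrt{34}\right)^{2} - 9 i \sqrt{34}} = - \frac{358}{-25 - 34 - 9 i \sqrt{34}} = - \frac{358}{-59 - 9 i \sqrt{34}}$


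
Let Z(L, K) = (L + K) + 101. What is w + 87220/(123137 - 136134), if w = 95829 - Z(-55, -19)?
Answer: 1245051374/12997 ≈ 95795.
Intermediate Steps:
Z(L, K) = 101 + K + L (Z(L, K) = (K + L) + 101 = 101 + K + L)
w = 95802 (w = 95829 - (101 - 19 - 55) = 95829 - 1*27 = 95829 - 27 = 95802)
w + 87220/(123137 - 136134) = 95802 + 87220/(123137 - 136134) = 95802 + 87220/(-12997) = 95802 + 87220*(-1/12997) = 95802 - 87220/12997 = 1245051374/12997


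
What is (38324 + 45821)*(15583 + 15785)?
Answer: 2639460360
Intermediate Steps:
(38324 + 45821)*(15583 + 15785) = 84145*31368 = 2639460360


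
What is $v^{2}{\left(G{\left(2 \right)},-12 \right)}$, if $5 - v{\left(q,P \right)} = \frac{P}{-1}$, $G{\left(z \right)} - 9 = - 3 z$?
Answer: $49$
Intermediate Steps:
$G{\left(z \right)} = 9 - 3 z$
$v{\left(q,P \right)} = 5 + P$ ($v{\left(q,P \right)} = 5 - \frac{P}{-1} = 5 - P \left(-1\right) = 5 - - P = 5 + P$)
$v^{2}{\left(G{\left(2 \right)},-12 \right)} = \left(5 - 12\right)^{2} = \left(-7\right)^{2} = 49$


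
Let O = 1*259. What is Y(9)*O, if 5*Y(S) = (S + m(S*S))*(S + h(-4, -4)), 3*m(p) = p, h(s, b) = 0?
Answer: 83916/5 ≈ 16783.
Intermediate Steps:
m(p) = p/3
O = 259
Y(S) = S*(S + S²/3)/5 (Y(S) = ((S + (S*S)/3)*(S + 0))/5 = ((S + S²/3)*S)/5 = (S*(S + S²/3))/5 = S*(S + S²/3)/5)
Y(9)*O = ((1/15)*9²*(3 + 9))*259 = ((1/15)*81*12)*259 = (324/5)*259 = 83916/5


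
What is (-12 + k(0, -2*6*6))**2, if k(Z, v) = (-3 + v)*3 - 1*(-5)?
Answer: 53824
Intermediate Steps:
k(Z, v) = -4 + 3*v (k(Z, v) = (-9 + 3*v) + 5 = -4 + 3*v)
(-12 + k(0, -2*6*6))**2 = (-12 + (-4 + 3*(-2*6*6)))**2 = (-12 + (-4 + 3*(-12*6)))**2 = (-12 + (-4 + 3*(-72)))**2 = (-12 + (-4 - 216))**2 = (-12 - 220)**2 = (-232)**2 = 53824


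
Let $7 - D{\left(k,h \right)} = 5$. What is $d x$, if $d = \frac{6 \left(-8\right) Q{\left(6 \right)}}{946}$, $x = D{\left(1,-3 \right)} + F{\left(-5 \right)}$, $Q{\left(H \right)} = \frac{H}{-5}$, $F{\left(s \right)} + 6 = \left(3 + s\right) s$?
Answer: $\frac{864}{2365} \approx 0.36533$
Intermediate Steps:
$D{\left(k,h \right)} = 2$ ($D{\left(k,h \right)} = 7 - 5 = 2$)
$F{\left(s \right)} = -6 + s \left(3 + s\right)$ ($F{\left(s \right)} = -6 + \left(3 + s\right) s = -6 + s \left(3 + s\right)$)
$Q{\left(H \right)} = - \frac{H}{5}$ ($Q{\left(H \right)} = H \left(- \frac{1}{5}\right) = - \frac{H}{5}$)
$x = 6$ ($x = 2 + \left(-6 + \left(-5\right)^{2} + 3 \left(-5\right)\right) = 2 - -4 = 2 + 4 = 6$)
$d = \frac{144}{2365}$ ($d = \frac{6 \left(-8\right) \left(\left(- \frac{1}{5}\right) 6\right)}{946} = \left(-48\right) \left(- \frac{6}{5}\right) \frac{1}{946} = \frac{288}{5} \cdot \frac{1}{946} = \frac{144}{2365} \approx 0.060888$)
$d x = \frac{144}{2365} \cdot 6 = \frac{864}{2365}$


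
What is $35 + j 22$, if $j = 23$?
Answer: $541$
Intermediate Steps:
$35 + j 22 = 35 + 23 \cdot 22 = 35 + 506 = 541$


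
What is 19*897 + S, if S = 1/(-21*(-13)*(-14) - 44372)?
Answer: 821370341/48194 ≈ 17043.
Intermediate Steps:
S = -1/48194 (S = 1/(273*(-14) - 44372) = 1/(-3822 - 44372) = 1/(-48194) = -1/48194 ≈ -2.0749e-5)
19*897 + S = 19*897 - 1/48194 = 17043 - 1/48194 = 821370341/48194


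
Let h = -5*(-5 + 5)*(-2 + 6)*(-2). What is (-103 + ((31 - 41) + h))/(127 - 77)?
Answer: -113/50 ≈ -2.2600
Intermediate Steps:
h = 0 (h = -0*4*(-2) = -5*0*(-2) = 0*(-2) = 0)
(-103 + ((31 - 41) + h))/(127 - 77) = (-103 + ((31 - 41) + 0))/(127 - 77) = (-103 + (-10 + 0))/50 = (-103 - 10)*(1/50) = -113*1/50 = -113/50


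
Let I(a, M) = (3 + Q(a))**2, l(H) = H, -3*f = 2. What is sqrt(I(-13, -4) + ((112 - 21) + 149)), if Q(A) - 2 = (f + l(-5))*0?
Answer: sqrt(265) ≈ 16.279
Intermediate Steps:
f = -2/3 (f = -1/3*2 = -2/3 ≈ -0.66667)
Q(A) = 2 (Q(A) = 2 + (-2/3 - 5)*0 = 2 - 17/3*0 = 2 + 0 = 2)
I(a, M) = 25 (I(a, M) = (3 + 2)**2 = 5**2 = 25)
sqrt(I(-13, -4) + ((112 - 21) + 149)) = sqrt(25 + ((112 - 21) + 149)) = sqrt(25 + (91 + 149)) = sqrt(25 + 240) = sqrt(265)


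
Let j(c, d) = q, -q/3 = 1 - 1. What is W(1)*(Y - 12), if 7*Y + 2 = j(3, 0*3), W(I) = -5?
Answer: 430/7 ≈ 61.429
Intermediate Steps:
q = 0 (q = -3*(1 - 1) = -3*0 = 0)
j(c, d) = 0
Y = -2/7 (Y = -2/7 + (⅐)*0 = -2/7 + 0 = -2/7 ≈ -0.28571)
W(1)*(Y - 12) = -5*(-2/7 - 12) = -5*(-86/7) = 430/7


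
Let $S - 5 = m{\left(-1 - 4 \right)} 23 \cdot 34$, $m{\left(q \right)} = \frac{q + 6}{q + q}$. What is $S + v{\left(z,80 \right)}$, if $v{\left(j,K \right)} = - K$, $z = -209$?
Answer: $- \frac{766}{5} \approx -153.2$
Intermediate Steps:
$m{\left(q \right)} = \frac{6 + q}{2 q}$
$S = - \frac{366}{5}$ ($S = 5 + \frac{6 - 5}{2 \left(-1 - 4\right)} 23 \cdot 34 = 5 + \frac{6 - 5}{2 \left(-5\right)} 23 \cdot 34 = 5 + \frac{1}{2} \left(- \frac{1}{5}\right) 1 \cdot 23 \cdot 34 = 5 + \left(- \frac{1}{10}\right) 23 \cdot 34 = 5 - \frac{391}{5} = - \frac{366}{5} \approx -73.2$)
$S + v{\left(z,80 \right)} = - \frac{366}{5} - 80 = - \frac{766}{5}$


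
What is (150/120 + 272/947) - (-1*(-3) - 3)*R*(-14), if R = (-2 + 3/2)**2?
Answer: 5823/3788 ≈ 1.5372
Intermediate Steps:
R = 1/4 (R = (-2 + 3*(1/2))**2 = (-2 + 3/2)**2 = (-1/2)**2 = 1/4 ≈ 0.25000)
(150/120 + 272/947) - (-1*(-3) - 3)*R*(-14) = (150/120 + 272/947) - (-1*(-3) - 3)*(1/4)*(-14) = (150*(1/120) + 272*(1/947)) - (3 - 3)*(1/4)*(-14) = (5/4 + 272/947) - 0*(1/4)*(-14) = 5823/3788 - 0*(-14) = 5823/3788 - 1*0 = 5823/3788 + 0 = 5823/3788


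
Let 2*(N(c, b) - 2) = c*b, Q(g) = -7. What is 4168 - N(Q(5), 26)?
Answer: 4257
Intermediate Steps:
N(c, b) = 2 + b*c/2 (N(c, b) = 2 + (c*b)/2 = 2 + (b*c)/2 = 2 + b*c/2)
4168 - N(Q(5), 26) = 4168 - (2 + (½)*26*(-7)) = 4168 - (2 - 91) = 4168 - 1*(-89) = 4168 + 89 = 4257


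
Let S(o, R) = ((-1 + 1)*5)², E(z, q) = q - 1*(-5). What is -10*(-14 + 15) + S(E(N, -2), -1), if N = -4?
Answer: -10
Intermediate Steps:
E(z, q) = 5 + q (E(z, q) = q + 5 = 5 + q)
S(o, R) = 0 (S(o, R) = (0*5)² = 0² = 0)
-10*(-14 + 15) + S(E(N, -2), -1) = -10*(-14 + 15) + 0 = -10*1 + 0 = -10 + 0 = -10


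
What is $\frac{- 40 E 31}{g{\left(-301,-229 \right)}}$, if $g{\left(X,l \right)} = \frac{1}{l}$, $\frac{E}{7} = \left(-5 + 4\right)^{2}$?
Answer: $1987720$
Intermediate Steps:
$E = 7$ ($E = 7 \left(-5 + 4\right)^{2} = 7 \left(-1\right)^{2} = 7 \cdot 1 = 7$)
$\frac{- 40 E 31}{g{\left(-301,-229 \right)}} = \frac{\left(-40\right) 7 \cdot 31}{\frac{1}{-229}} = \frac{\left(-280\right) 31}{- \frac{1}{229}} = \left(-8680\right) \left(-229\right) = 1987720$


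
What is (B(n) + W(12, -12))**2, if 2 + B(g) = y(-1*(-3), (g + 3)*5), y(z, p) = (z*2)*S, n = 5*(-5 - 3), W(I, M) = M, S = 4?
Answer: 100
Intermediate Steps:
n = -40 (n = 5*(-8) = -40)
y(z, p) = 8*z (y(z, p) = (z*2)*4 = (2*z)*4 = 8*z)
B(g) = 22 (B(g) = -2 + 8*(-1*(-3)) = -2 + 8*3 = -2 + 24 = 22)
(B(n) + W(12, -12))**2 = (22 - 12)**2 = 10**2 = 100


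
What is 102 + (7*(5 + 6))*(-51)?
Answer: -3825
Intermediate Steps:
102 + (7*(5 + 6))*(-51) = 102 + (7*11)*(-51) = 102 + 77*(-51) = 102 - 3927 = -3825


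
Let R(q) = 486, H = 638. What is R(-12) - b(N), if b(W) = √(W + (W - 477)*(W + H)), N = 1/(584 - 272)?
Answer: 486 - I*√29624259599/312 ≈ 486.0 - 551.66*I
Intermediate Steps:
N = 1/312 ≈ 0.0032051
b(W) = √(W + (-477 + W)*(638 + W)) (b(W) = √(W + (W - 477)*(W + 638)) = √(W + (-477 + W)*(638 + W)))
R(-12) - b(N) = 486 - √(-304326 + (1/312)² + 162*(1/312)) = 486 - √(-304326 + 1/97344 + 27/52) = 486 - √(-29624259599/97344) = 486 - I*√29624259599/312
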